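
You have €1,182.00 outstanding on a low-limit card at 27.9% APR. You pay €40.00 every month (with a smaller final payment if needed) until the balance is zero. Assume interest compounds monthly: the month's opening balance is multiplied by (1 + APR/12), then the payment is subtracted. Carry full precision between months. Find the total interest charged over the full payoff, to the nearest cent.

€839.83

Monthly rate r = 27.9%/12 = 2.325% = 0.02325.
Payoff takes n = ⌈−ln(1 − rB₀/P)/ln(1+r)⌉ = ⌈50.543⌉ = 51 payments; the last is €21.83.
Total paid = 50·€40.00 + €21.83 = €2,021.83.
Total interest = total paid − principal = €2,021.83 − €1,182.00 = €839.83.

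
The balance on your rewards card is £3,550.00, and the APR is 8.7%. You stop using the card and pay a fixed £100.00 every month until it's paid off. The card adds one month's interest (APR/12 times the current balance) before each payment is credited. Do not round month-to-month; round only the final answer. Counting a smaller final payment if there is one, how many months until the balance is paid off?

Monthly rate r = 8.7%/12 = 0.725% = 0.00725.
Recurrence: B ← B·(1+r) − £100.00.
Month 1: interest £25.74; balance after payment £3,475.74.
Month 2: interest £25.20; balance after payment £3,400.94.
Closed form: n = −ln(1 − rB₀/P)/ln(1+r) = −ln(0.74263)/ln(1.00725) ≈ 41.192, so the balance reaches zero during payment 42.

42 months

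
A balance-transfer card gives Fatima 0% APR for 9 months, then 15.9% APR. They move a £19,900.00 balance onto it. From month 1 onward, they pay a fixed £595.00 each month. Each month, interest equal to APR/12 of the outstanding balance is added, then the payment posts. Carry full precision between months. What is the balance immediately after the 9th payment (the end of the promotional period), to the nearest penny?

£14,545.00

Promo months 1–9 at r₀ = 0%/12 = 0; months 10+ at r₁ = 15.9%/12 = 0.01325.
After month 9 (no interest yet): B = £19,900.00 − 9·£595.00 = £14,545.00.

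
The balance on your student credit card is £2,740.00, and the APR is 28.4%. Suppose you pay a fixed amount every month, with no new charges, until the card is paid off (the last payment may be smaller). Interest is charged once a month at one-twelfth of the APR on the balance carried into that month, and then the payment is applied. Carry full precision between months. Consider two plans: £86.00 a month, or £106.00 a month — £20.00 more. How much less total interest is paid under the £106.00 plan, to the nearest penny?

£868.83

Monthly rate r = 28.4%/12 = 2.36667% = 0.0236667.
At £86.00/mo: n = ⌈−ln(1 − rB₀/P)/ln(1+r)⌉ = 60 payments (last £82.70); total interest = total paid − £2,740.00 = £2,416.70.
At £106.00/mo: 41 payments (last £47.87); total interest £1,547.87.
Interest saved = £2,416.70 − £1,547.87 = £868.83.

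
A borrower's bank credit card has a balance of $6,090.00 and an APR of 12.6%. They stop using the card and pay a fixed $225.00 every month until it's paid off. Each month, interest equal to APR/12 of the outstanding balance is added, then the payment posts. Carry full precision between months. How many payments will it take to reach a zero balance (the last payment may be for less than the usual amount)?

Monthly rate r = 12.6%/12 = 1.05% = 0.0105.
Recurrence: B ← B·(1+r) − $225.00.
Month 1: interest $63.94; balance after payment $5,928.94.
Month 2: interest $62.25; balance after payment $5,766.20.
Closed form: n = −ln(1 − rB₀/P)/ln(1+r) = −ln(0.7158)/ln(1.0105) ≈ 32.010, so the balance reaches zero during payment 33.

33 payments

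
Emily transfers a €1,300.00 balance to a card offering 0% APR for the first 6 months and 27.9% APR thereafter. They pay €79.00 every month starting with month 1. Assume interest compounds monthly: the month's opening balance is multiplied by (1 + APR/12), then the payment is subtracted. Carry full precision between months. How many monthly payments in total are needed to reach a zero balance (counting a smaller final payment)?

Promo months 1–6 at r₀ = 0%/12 = 0; months 7+ at r₁ = 27.9%/12 = 0.02325.
After month 6 (no interest yet): B = €1,300.00 − 6·€79.00 = €826.00.
Then at r₁ with €79.00/mo: n₂ = −ln(1 − r₁·B/P)/ln(1+r₁) ≈ 12.12 → 13 more payments.

19 payments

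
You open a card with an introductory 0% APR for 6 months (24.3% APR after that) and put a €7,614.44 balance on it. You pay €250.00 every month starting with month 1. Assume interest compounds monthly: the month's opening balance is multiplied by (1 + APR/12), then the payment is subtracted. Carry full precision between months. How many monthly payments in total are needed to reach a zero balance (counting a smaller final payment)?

Promo months 1–6 at r₀ = 0%/12 = 0; months 7+ at r₁ = 24.3%/12 = 0.02025.
After month 6 (no interest yet): B = €7,614.44 − 6·€250.00 = €6,114.44.
Then at r₁ with €250.00/mo: n₂ = −ln(1 − r₁·B/P)/ln(1+r₁) ≈ 34.11 → 35 more payments.

41 payments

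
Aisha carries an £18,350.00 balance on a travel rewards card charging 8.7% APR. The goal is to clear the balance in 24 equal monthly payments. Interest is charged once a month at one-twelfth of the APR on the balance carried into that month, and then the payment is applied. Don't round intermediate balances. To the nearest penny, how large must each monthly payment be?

£835.79

Monthly rate r = 8.7%/12 = 0.725% = 0.00725.
Level-payment amortization: P = B₀·r / (1 − (1+r)^(−n)) = 18350.00·0.00725 / (1 − 1.00725^(−24)).
Denominator 1 − (1+r)^(−24) = 0.159175467.
P = 133.037 / 0.159175467 ≈ 835.79.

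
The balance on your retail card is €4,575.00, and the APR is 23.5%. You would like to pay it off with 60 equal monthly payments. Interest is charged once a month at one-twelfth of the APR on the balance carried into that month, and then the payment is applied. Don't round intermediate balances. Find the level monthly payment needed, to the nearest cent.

€130.29

Monthly rate r = 23.5%/12 = 1.95833% = 0.0195833.
Level-payment amortization: P = B₀·r / (1 − (1+r)^(−n)) = 4575.00·0.0195833 / (1 − 1.01958^(−60)).
Denominator 1 − (1+r)^(−60) = 0.687653717.
P = 89.5938 / 0.687653717 ≈ 130.29.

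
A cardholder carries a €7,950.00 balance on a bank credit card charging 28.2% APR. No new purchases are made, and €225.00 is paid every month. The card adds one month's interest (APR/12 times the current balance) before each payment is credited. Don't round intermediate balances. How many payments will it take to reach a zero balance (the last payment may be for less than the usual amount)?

77 payments

Monthly rate r = 28.2%/12 = 2.35% = 0.0235.
Recurrence: B ← B·(1+r) − €225.00.
Month 1: interest €186.82; balance after payment €7,911.82.
Month 2: interest €185.93; balance after payment €7,872.75.
Closed form: n = −ln(1 − rB₀/P)/ln(1+r) = −ln(0.16967)/ln(1.0235) ≈ 76.369, so the balance reaches zero during payment 77.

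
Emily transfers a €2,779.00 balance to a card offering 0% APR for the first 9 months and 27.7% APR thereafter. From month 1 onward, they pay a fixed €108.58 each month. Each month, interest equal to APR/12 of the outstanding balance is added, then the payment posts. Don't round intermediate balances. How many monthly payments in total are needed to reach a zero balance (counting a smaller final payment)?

31 months

Promo months 1–9 at r₀ = 0%/12 = 0; months 10+ at r₁ = 27.7%/12 = 0.0230833.
After month 9 (no interest yet): B = €2,779.00 − 9·€108.58 = €1,801.78.
Then at r₁ with €108.58/mo: n₂ = −ln(1 − r₁·B/P)/ln(1+r₁) ≈ 21.16 → 22 more payments.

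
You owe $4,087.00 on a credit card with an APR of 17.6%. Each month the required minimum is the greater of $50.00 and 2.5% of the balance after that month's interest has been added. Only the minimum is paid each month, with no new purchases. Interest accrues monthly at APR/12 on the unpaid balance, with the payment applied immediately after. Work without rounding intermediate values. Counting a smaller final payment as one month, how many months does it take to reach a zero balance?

128 months

Monthly rate r = 17.6%/12 = 1.46667% = 0.0146667.
While 2.5% of the post-interest balance exceeds $50.00, each month B ← (B·(1+r))·(1 − 0.025), i.e. B shrinks by the factor (1+r)·0.975 = 0.9893.
This holds for months 1–68. Entering month 69 the balance is $1,966.57; 2.5% of the post-interest balance is now below $50.00, so the flat $50.00 minimum applies from here.
From month 69 a fixed $50.00 at rate r clears $1,966.57 in 60 more payments. Total: 68 + 60 = 128 months.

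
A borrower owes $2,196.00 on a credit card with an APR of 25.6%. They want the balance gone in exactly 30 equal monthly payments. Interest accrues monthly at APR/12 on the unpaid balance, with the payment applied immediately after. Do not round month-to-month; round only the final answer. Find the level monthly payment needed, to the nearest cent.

$99.86

Monthly rate r = 25.6%/12 = 2.13333% = 0.0213333.
Level-payment amortization: P = B₀·r / (1 − (1+r)^(−n)) = 2196.00·0.0213333 / (1 − 1.02133^(−30)).
Denominator 1 − (1+r)^(−30) = 0.469146344.
P = 46.848 / 0.469146344 ≈ 99.86.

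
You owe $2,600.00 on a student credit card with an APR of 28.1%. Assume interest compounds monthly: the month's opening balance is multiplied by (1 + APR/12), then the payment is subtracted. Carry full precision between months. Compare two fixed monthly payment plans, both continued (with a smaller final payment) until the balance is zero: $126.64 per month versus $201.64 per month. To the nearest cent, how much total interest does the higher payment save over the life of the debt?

$454.16

Monthly rate r = 28.1%/12 = 2.34167% = 0.0234167.
At $126.64/mo: n = ⌈−ln(1 − rB₀/P)/ln(1+r)⌉ = 29 payments (last $40.14); total interest = total paid − $2,600.00 = $986.06.
At $201.64/mo: 16 payments (last $107.30); total interest $531.90.
Interest saved = $986.06 − $531.90 = $454.16.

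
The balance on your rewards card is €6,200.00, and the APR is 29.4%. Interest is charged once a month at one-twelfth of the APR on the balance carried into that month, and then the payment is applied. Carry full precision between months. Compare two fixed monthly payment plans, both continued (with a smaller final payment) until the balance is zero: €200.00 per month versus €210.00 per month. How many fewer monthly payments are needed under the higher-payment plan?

5 fewer payments

Monthly rate r = 29.4%/12 = 2.45% = 0.0245.
At €200.00/mo: n = ⌈−ln(1 − rB₀/P)/ln(1+r)⌉ = 59 payments (last €175.13); total interest = total paid − €6,200.00 = €5,575.13.
At €210.00/mo: 54 payments (last €18.36); total interest €4,948.36.
Payments saved = 59 − 54 = 5.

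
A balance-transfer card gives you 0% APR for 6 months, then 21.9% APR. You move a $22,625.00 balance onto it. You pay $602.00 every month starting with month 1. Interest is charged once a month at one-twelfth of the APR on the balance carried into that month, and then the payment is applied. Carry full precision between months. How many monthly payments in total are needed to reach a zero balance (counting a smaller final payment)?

Promo months 1–6 at r₀ = 0%/12 = 0; months 7+ at r₁ = 21.9%/12 = 0.01825.
After month 6 (no interest yet): B = $22,625.00 − 6·$602.00 = $19,013.00.
Then at r₁ with $602.00/mo: n₂ = −ln(1 − r₁·B/P)/ln(1+r₁) ≈ 47.49 → 48 more payments.

54 months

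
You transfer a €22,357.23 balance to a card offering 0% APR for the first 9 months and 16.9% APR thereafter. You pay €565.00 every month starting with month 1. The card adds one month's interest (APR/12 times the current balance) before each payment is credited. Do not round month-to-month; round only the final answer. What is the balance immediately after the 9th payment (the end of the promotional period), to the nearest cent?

Promo months 1–9 at r₀ = 0%/12 = 0; months 10+ at r₁ = 16.9%/12 = 0.0140833.
After month 9 (no interest yet): B = €22,357.23 − 9·€565.00 = €17,272.23.

€17,272.23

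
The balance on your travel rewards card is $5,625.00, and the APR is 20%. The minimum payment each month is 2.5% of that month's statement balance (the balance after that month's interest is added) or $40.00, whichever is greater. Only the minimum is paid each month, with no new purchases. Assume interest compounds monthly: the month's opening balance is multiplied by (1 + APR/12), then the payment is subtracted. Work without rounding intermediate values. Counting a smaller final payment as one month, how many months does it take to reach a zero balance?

210 months

Monthly rate r = 20%/12 = 1.66667% = 0.0166667.
While 2.5% of the post-interest balance exceeds $40.00, each month B ← (B·(1+r))·(1 − 0.025), i.e. B shrinks by the factor (1+r)·0.975 = 0.99125.
This holds for months 1–145. Entering month 146 the balance is $1,572.85; 2.5% of the post-interest balance is now below $40.00, so the flat $40.00 minimum applies from here.
From month 146 a fixed $40.00 at rate r clears $1,572.85 in 65 more payments. Total: 145 + 65 = 210 months.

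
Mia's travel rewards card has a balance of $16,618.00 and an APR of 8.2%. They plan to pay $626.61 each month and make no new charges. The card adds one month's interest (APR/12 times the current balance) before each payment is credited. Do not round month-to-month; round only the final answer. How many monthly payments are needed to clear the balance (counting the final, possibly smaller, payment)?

Monthly rate r = 8.2%/12 = 0.683333% = 0.00683333.
Recurrence: B ← B·(1+r) − $626.61.
Month 1: interest $113.56; balance after payment $16,104.95.
Month 2: interest $110.05; balance after payment $15,588.39.
Closed form: n = −ln(1 − rB₀/P)/ln(1+r) = −ln(0.81878)/ln(1.00683) ≈ 29.360, so the balance reaches zero during payment 30.

30 months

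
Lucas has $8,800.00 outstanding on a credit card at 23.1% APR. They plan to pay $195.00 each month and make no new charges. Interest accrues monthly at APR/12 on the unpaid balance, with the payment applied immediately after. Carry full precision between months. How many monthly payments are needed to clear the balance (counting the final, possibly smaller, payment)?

107 months

Monthly rate r = 23.1%/12 = 1.925% = 0.01925.
Recurrence: B ← B·(1+r) − $195.00.
Month 1: interest $169.40; balance after payment $8,774.40.
Month 2: interest $168.91; balance after payment $8,748.31.
Closed form: n = −ln(1 − rB₀/P)/ln(1+r) = −ln(0.13128)/ln(1.01925) ≈ 106.488, so the balance reaches zero during payment 107.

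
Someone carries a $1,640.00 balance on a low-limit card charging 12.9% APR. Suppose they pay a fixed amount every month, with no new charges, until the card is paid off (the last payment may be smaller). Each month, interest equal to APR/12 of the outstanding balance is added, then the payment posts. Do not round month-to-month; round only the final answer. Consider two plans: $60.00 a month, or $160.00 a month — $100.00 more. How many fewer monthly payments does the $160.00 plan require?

Monthly rate r = 12.9%/12 = 1.075% = 0.01075.
At $60.00/mo: n = ⌈−ln(1 − rB₀/P)/ln(1+r)⌉ = 33 payments (last $32.29); total interest = total paid − $1,640.00 = $312.29.
At $160.00/mo: 11 payments (last $146.98); total interest $106.98.
Payments saved = 33 − 11 = 22.

22 fewer payments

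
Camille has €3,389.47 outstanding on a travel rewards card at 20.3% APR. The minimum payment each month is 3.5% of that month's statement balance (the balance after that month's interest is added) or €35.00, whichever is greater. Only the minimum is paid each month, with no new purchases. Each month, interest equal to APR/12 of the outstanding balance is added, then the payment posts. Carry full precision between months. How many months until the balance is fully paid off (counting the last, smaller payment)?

105 months

Monthly rate r = 20.3%/12 = 1.69167% = 0.0169167.
While 3.5% of the post-interest balance exceeds €35.00, each month B ← (B·(1+r))·(1 − 0.035), i.e. B shrinks by the factor (1+r)·0.965 = 0.98132.
This holds for months 1–66. Entering month 67 the balance is €976.72; 3.5% of the post-interest balance is now below €35.00, so the flat €35.00 minimum applies from here.
From month 67 a fixed €35.00 at rate r clears €976.72 in 39 more payments. Total: 66 + 39 = 105 months.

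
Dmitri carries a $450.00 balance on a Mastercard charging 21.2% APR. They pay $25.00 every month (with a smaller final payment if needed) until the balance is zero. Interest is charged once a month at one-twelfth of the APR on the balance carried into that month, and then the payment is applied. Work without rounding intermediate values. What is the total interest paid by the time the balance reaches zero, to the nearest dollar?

$96

Monthly rate r = 21.2%/12 = 1.76667% = 0.0176667.
Payoff takes n = ⌈−ln(1 − rB₀/P)/ln(1+r)⌉ = ⌈21.855⌉ = 22 payments; the last is $21.39.
Total paid = 21·$25.00 + $21.39 = $546.39.
Total interest = total paid − principal = $546.39 − $450.00 = $96.39.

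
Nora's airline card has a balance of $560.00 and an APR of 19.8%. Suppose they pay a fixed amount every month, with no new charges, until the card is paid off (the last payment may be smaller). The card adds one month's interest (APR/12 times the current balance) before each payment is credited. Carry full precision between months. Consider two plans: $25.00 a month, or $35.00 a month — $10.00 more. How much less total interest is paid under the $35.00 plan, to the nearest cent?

Monthly rate r = 19.8%/12 = 1.65% = 0.0165.
At $25.00/mo: n = ⌈−ln(1 − rB₀/P)/ln(1+r)⌉ = 29 payments (last $4.88); total interest = total paid − $560.00 = $144.88.
At $35.00/mo: 19 payments (last $25.61); total interest $95.61.
Interest saved = $144.88 − $95.61 = $49.27.

$49.27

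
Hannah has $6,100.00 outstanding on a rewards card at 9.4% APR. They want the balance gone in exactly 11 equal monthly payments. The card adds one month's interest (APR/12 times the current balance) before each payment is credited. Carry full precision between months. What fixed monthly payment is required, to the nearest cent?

$580.95

Monthly rate r = 9.4%/12 = 0.783333% = 0.00783333.
Level-payment amortization: P = B₀·r / (1 − (1+r)^(−n)) = 6100.00·0.00783333 / (1 − 1.00783^(−11)).
Denominator 1 − (1+r)^(−11) = 0.0822506205.
P = 47.7833 / 0.0822506205 ≈ 580.95.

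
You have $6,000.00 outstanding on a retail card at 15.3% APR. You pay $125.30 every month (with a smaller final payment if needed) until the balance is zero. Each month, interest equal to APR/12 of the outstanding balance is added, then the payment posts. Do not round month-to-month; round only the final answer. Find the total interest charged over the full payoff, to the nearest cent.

Monthly rate r = 15.3%/12 = 1.275% = 0.01275.
Payoff takes n = ⌈−ln(1 − rB₀/P)/ln(1+r)⌉ = ⌈74.430⌉ = 75 payments; the last is $54.04.
Total paid = 74·$125.30 + $54.04 = $9,326.24.
Total interest = total paid − principal = $9,326.24 − $6,000.00 = $3,326.24.

$3,326.24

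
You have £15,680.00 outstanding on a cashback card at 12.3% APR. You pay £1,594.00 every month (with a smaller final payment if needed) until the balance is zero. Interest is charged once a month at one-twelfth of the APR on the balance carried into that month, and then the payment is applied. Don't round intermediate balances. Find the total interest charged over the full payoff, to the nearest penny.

Monthly rate r = 12.3%/12 = 1.025% = 0.01025.
Payoff takes n = ⌈−ln(1 − rB₀/P)/ln(1+r)⌉ = ⌈10.422⌉ = 11 payments; the last is £674.55.
Total paid = 10·£1,594.00 + £674.55 = £16,614.55.
Total interest = total paid − principal = £16,614.55 − £15,680.00 = £934.55.

£934.55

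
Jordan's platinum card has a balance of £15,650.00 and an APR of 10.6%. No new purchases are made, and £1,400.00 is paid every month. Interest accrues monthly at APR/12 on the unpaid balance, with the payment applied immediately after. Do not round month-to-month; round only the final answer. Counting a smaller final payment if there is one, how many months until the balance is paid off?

Monthly rate r = 10.6%/12 = 0.883333% = 0.00883333.
Recurrence: B ← B·(1+r) − £1,400.00.
Month 1: interest £138.24; balance after payment £14,388.24.
Month 2: interest £127.10; balance after payment £13,115.34.
Closed form: n = −ln(1 − rB₀/P)/ln(1+r) = −ln(0.90126)/ln(1.00883) ≈ 11.822, so the balance reaches zero during payment 12.

12 months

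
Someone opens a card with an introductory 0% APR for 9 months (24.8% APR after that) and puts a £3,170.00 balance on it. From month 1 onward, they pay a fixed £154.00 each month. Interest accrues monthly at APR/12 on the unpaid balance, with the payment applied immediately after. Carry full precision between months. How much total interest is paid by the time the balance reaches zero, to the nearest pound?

Promo months 1–9 at r₀ = 0%/12 = 0; months 10+ at r₁ = 24.8%/12 = 0.0206667.
After month 9 (no interest yet): B = £3,170.00 − 9·£154.00 = £1,784.00.
Then at r₁ with £154.00/mo: n₂ = −ln(1 − r₁·B/P)/ln(1+r₁) ≈ 13.38 → 14 more payments.
Total paid = 22·£154.00 + £58.60 = £3,446.60; interest = £3,446.60 − £3,170.00 = £276.60.

£277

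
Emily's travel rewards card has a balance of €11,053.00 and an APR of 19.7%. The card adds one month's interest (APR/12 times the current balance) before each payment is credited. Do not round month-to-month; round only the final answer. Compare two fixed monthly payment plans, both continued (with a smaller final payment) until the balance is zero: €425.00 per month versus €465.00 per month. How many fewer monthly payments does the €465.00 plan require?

Monthly rate r = 19.7%/12 = 1.64167% = 0.0164167.
At €425.00/mo: n = ⌈−ln(1 − rB₀/P)/ln(1+r)⌉ = 35 payments (last €82.66); total interest = total paid − €11,053.00 = €3,479.66.
At €465.00/mo: 31 payments (last €176.80); total interest €3,073.80.
Payments saved = 35 − 31 = 4.

4 fewer payments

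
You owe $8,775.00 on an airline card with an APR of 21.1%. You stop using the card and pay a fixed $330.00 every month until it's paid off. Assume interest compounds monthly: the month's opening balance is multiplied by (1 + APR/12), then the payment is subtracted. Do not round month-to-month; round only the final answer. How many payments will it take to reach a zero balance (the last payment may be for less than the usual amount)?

37 payments

Monthly rate r = 21.1%/12 = 1.75833% = 0.0175833.
Recurrence: B ← B·(1+r) − $330.00.
Month 1: interest $154.29; balance after payment $8,599.29.
Month 2: interest $151.20; balance after payment $8,420.50.
Closed form: n = −ln(1 − rB₀/P)/ln(1+r) = −ln(0.53244)/ln(1.01758) ≈ 36.159, so the balance reaches zero during payment 37.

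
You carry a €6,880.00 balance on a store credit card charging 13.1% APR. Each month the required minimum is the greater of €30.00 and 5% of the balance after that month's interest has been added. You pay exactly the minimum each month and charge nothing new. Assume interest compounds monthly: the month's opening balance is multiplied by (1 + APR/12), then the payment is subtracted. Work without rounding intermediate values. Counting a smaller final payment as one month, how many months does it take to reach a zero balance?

84 months

Monthly rate r = 13.1%/12 = 1.09167% = 0.0109167.
While 5% of the post-interest balance exceeds €30.00, each month B ← (B·(1+r))·(1 − 0.05), i.e. B shrinks by the factor (1+r)·0.95 = 0.96037.
This holds for months 1–61. Entering month 62 the balance is €583.94; 5% of the post-interest balance is now below €30.00, so the flat €30.00 minimum applies from here.
From month 62 a fixed €30.00 at rate r clears €583.94 in 23 more payments. Total: 61 + 23 = 84 months.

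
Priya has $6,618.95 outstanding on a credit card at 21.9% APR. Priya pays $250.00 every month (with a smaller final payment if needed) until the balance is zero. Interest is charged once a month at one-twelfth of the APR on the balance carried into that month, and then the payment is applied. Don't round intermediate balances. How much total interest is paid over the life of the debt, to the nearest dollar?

$2,506

Monthly rate r = 21.9%/12 = 1.825% = 0.01825.
Payoff takes n = ⌈−ln(1 − rB₀/P)/ln(1+r)⌉ = ⌈36.497⌉ = 37 payments; the last is $124.84.
Total paid = 36·$250.00 + $124.84 = $9,124.84.
Total interest = total paid − principal = $9,124.84 − $6,618.95 = $2,505.89.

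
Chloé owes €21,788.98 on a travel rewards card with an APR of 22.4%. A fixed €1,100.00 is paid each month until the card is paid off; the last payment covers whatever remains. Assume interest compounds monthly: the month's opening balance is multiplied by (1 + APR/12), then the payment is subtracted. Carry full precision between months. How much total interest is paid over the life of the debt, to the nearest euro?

Monthly rate r = 22.4%/12 = 1.86667% = 0.0186667.
Payoff takes n = ⌈−ln(1 − rB₀/P)/ln(1+r)⌉ = ⌈24.961⌉ = 25 payments; the last is €1,057.43.
Total paid = 24·€1,100.00 + €1,057.43 = €27,457.43.
Total interest = total paid − principal = €27,457.43 − €21,788.98 = €5,668.45.

€5,668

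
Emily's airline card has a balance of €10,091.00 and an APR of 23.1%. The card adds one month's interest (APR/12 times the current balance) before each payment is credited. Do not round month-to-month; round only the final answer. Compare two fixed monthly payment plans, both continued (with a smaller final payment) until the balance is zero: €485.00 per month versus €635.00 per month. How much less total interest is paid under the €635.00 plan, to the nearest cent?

€854.69

Monthly rate r = 23.1%/12 = 1.925% = 0.01925.
At €485.00/mo: n = ⌈−ln(1 − rB₀/P)/ln(1+r)⌉ = 27 payments (last €406.28); total interest = total paid − €10,091.00 = €2,925.28.
At €635.00/mo: 20 payments (last €96.59); total interest €2,070.59.
Interest saved = €2,925.28 − €2,070.59 = €854.69.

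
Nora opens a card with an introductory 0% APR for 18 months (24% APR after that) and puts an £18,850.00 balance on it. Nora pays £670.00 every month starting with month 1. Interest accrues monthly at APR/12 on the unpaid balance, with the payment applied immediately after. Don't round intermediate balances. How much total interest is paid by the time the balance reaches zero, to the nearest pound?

£875

Promo months 1–18 at r₀ = 0%/12 = 0; months 19+ at r₁ = 24%/12 = 0.02.
After month 18 (no interest yet): B = £18,850.00 − 18·£670.00 = £6,790.00.
Then at r₁ with £670.00/mo: n₂ = −ln(1 − r₁·B/P)/ln(1+r₁) ≈ 11.44 → 12 more payments.
Total paid = 29·£670.00 + £295.26 = £19,725.26; interest = £19,725.26 − £18,850.00 = £875.26.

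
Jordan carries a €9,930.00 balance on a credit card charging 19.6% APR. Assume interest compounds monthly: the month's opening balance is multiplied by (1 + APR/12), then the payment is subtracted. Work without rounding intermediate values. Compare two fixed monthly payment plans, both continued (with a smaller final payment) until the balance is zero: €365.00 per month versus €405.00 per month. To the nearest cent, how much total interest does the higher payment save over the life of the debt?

€449.31

Monthly rate r = 19.6%/12 = 1.63333% = 0.0163333.
At €365.00/mo: n = ⌈−ln(1 − rB₀/P)/ln(1+r)⌉ = 37 payments (last €99.22); total interest = total paid − €9,930.00 = €3,309.22.
At €405.00/mo: 32 payments (last €234.91); total interest €2,859.91.
Interest saved = €3,309.22 − €2,859.91 = €449.31.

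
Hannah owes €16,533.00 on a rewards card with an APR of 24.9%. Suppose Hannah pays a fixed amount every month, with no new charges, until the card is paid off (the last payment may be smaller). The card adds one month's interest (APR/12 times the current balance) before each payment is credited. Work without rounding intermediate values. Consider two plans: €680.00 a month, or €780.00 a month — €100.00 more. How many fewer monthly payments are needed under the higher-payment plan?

Monthly rate r = 24.9%/12 = 2.075% = 0.02075.
At €680.00/mo: n = ⌈−ln(1 − rB₀/P)/ln(1+r)⌉ = 35 payments (last €130.44); total interest = total paid − €16,533.00 = €6,717.44.
At €780.00/mo: 29 payments (last €170.11); total interest €5,477.11.
Payments saved = 35 − 29 = 6.

6 fewer payments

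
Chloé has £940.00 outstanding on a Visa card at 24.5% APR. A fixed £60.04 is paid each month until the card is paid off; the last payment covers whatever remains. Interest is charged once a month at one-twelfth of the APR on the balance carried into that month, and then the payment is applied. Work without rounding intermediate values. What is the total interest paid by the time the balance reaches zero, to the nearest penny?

Monthly rate r = 24.5%/12 = 2.04167% = 0.0204167.
Payoff takes n = ⌈−ln(1 − rB₀/P)/ln(1+r)⌉ = ⌈19.056⌉ = 20 payments; the last is £3.40.
Total paid = 19·£60.04 + £3.40 = £1,144.16.
Total interest = total paid − principal = £1,144.16 − £940.00 = £204.16.

£204.16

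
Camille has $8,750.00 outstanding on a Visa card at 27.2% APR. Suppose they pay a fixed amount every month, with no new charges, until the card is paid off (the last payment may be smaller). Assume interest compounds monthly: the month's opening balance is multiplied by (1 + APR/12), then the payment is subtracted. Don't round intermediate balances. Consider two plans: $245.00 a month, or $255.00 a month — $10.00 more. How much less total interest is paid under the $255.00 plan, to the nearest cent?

$1,013.72

Monthly rate r = 27.2%/12 = 2.26667% = 0.0226667.
At $245.00/mo: n = ⌈−ln(1 − rB₀/P)/ln(1+r)⌉ = 74 payments (last $240.91); total interest = total paid − $8,750.00 = $9,375.91.
At $255.00/mo: 68 payments (last $27.19); total interest $8,362.19.
Interest saved = $9,375.91 − $8,362.19 = $1,013.72.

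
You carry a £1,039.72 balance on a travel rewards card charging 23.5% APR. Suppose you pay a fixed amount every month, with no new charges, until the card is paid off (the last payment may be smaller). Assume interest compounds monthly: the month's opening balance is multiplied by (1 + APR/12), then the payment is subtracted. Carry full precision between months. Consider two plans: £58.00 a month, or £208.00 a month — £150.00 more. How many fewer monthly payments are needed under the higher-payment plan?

Monthly rate r = 23.5%/12 = 1.95833% = 0.0195833.
At £58.00/mo: n = ⌈−ln(1 − rB₀/P)/ln(1+r)⌉ = 23 payments (last £17.28); total interest = total paid − £1,039.72 = £253.56.
At £208.00/mo: 6 payments (last £65.31); total interest £65.59.
Payments saved = 23 − 6 = 17.

17 fewer payments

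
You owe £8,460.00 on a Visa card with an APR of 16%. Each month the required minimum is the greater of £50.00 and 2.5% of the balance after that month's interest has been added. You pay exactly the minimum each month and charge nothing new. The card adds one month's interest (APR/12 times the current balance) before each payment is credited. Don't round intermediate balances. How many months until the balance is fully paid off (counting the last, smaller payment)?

177 months

Monthly rate r = 16%/12 = 1.33333% = 0.0133333.
While 2.5% of the post-interest balance exceeds £50.00, each month B ← (B·(1+r))·(1 − 0.025), i.e. B shrinks by the factor (1+r)·0.975 = 0.988.
This holds for months 1–121. Entering month 122 the balance is £1,963.18; 2.5% of the post-interest balance is now below £50.00, so the flat £50.00 minimum applies from here.
From month 122 a fixed £50.00 at rate r clears £1,963.18 in 56 more payments. Total: 121 + 56 = 177 months.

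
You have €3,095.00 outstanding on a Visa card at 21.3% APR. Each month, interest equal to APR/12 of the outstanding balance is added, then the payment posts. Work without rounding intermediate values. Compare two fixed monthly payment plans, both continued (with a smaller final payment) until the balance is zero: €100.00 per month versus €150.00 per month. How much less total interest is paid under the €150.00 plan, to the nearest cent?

€642.12

Monthly rate r = 21.3%/12 = 1.775% = 0.01775.
At €100.00/mo: n = ⌈−ln(1 − rB₀/P)/ln(1+r)⌉ = 46 payments (last €30.58); total interest = total paid − €3,095.00 = €1,435.58.
At €150.00/mo: 26 payments (last €138.46); total interest €793.46.
Interest saved = €1,435.58 − €793.46 = €642.12.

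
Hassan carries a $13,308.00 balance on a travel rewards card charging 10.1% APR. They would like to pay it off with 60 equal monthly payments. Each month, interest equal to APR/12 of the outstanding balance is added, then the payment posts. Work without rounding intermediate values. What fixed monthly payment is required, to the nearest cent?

$283.41

Monthly rate r = 10.1%/12 = 0.841667% = 0.00841667.
Level-payment amortization: P = B₀·r / (1 − (1+r)^(−n)) = 13308.00·0.00841667 / (1 − 1.00842^(−60)).
Denominator 1 − (1+r)^(−60) = 0.395217652.
P = 112.009 / 0.395217652 ≈ 283.41.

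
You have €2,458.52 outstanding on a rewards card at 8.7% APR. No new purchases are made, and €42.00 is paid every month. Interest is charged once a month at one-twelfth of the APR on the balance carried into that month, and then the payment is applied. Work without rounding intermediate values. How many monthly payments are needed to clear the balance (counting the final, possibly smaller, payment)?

77 payments

Monthly rate r = 8.7%/12 = 0.725% = 0.00725.
Recurrence: B ← B·(1+r) − €42.00.
Month 1: interest €17.82; balance after payment €2,434.34.
Month 2: interest €17.65; balance after payment €2,409.99.
Closed form: n = −ln(1 − rB₀/P)/ln(1+r) = −ln(0.57561)/ln(1.00725) ≈ 76.458, so the balance reaches zero during payment 77.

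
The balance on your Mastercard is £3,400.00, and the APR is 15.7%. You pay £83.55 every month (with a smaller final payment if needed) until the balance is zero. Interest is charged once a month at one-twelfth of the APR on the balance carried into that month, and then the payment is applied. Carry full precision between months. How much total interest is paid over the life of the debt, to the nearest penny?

Monthly rate r = 15.7%/12 = 1.30833% = 0.0130833.
Payoff takes n = ⌈−ln(1 − rB₀/P)/ln(1+r)⌉ = ⌈58.482⌉ = 59 payments; the last is £40.40.
Total paid = 58·£83.55 + £40.40 = £4,886.30.
Total interest = total paid − principal = £4,886.30 − £3,400.00 = £1,486.30.

£1,486.30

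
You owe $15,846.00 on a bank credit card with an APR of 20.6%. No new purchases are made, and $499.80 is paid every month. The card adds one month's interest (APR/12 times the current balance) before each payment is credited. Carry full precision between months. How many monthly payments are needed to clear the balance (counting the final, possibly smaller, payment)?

Monthly rate r = 20.6%/12 = 1.71667% = 0.0171667.
Recurrence: B ← B·(1+r) − $499.80.
Month 1: interest $272.02; balance after payment $15,618.22.
Month 2: interest $268.11; balance after payment $15,386.54.
Closed form: n = −ln(1 − rB₀/P)/ln(1+r) = −ln(0.45574)/ln(1.01717) ≈ 46.169, so the balance reaches zero during payment 47.

47 payments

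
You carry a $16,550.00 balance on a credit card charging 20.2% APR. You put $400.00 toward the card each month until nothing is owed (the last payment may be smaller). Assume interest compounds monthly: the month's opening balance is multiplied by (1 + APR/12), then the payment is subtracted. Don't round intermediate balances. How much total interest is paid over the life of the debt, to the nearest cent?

$12,020.61

Monthly rate r = 20.2%/12 = 1.68333% = 0.0168333.
Payoff takes n = ⌈−ln(1 − rB₀/P)/ln(1+r)⌉ = ⌈71.424⌉ = 72 payments; the last is $170.61.
Total paid = 71·$400.00 + $170.61 = $28,570.61.
Total interest = total paid − principal = $28,570.61 − $16,550.00 = $12,020.61.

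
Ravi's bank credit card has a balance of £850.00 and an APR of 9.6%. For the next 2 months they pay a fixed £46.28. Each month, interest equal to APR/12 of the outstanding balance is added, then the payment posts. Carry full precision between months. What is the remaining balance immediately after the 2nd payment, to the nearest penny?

£770.72

Monthly rate r = 9.6%/12 = 0.8% = 0.008.
Each month: B ← B·(1+r) − £46.28.
Month 1: interest £6.80; balance after payment £810.52.
Month 2: interest £6.48; balance after payment £770.72.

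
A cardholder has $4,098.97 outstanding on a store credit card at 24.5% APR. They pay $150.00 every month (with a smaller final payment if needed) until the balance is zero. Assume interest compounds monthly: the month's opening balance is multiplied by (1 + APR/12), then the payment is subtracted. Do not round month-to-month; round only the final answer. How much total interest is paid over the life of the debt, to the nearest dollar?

$1,959

Monthly rate r = 24.5%/12 = 2.04167% = 0.0204167.
Payoff takes n = ⌈−ln(1 − rB₀/P)/ln(1+r)⌉ = ⌈40.387⌉ = 41 payments; the last is $58.34.
Total paid = 40·$150.00 + $58.34 = $6,058.34.
Total interest = total paid − principal = $6,058.34 − $4,098.97 = $1,959.37.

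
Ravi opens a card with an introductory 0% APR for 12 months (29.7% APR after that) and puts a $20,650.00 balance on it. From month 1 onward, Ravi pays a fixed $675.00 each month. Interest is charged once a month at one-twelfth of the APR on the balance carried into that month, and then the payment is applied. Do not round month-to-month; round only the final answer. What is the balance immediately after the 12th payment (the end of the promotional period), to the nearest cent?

Promo months 1–12 at r₀ = 0%/12 = 0; months 13+ at r₁ = 29.7%/12 = 0.02475.
After month 12 (no interest yet): B = $20,650.00 − 12·$675.00 = $12,550.00.

$12,550.00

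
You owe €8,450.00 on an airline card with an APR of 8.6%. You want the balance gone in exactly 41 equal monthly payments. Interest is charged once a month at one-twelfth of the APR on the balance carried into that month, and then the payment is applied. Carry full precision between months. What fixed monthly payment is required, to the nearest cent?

€238.59

Monthly rate r = 8.6%/12 = 0.716667% = 0.00716667.
Level-payment amortization: P = B₀·r / (1 − (1+r)^(−n)) = 8450.00·0.00716667 / (1 − 1.00717^(−41)).
Denominator 1 − (1+r)^(−41) = 0.253817771.
P = 60.5583 / 0.253817771 ≈ 238.59.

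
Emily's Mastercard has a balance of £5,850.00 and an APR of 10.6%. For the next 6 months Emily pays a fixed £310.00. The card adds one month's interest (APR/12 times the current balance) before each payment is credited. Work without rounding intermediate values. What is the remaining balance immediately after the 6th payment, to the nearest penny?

£4,265.42

Monthly rate r = 10.6%/12 = 0.883333% = 0.00883333.
Each month: B ← B·(1+r) − £310.00.
Month 1: interest £51.68; balance after payment £5,591.68.
Month 2: interest £49.39; balance after payment £5,331.07.
Month 3: interest £47.09; balance after payment £5,068.16.
Month 4: interest £44.77; balance after payment £4,802.93.
Month 5: interest £42.43; balance after payment £4,535.35.
Month 6: interest £40.06; balance after payment £4,265.42.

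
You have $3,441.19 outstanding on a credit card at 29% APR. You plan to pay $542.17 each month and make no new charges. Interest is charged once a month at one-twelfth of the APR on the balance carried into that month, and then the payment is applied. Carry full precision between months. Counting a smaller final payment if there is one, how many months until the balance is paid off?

Monthly rate r = 29%/12 = 2.41667% = 0.0241667.
Recurrence: B ← B·(1+r) − $542.17.
Month 1: interest $83.16; balance after payment $2,982.18.
Month 2: interest $72.07; balance after payment $2,512.08.
Closed form: n = −ln(1 − rB₀/P)/ln(1+r) = −ln(0.84661)/ln(1.02417) ≈ 6.973, so the balance reaches zero during payment 7.

7 months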